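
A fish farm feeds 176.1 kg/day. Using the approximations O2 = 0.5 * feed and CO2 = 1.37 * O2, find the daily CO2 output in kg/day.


O2 = 176.1 * 0.5 = 88.05
CO2 = 88.05 * 1.37 = 120.6285

120.6285 kg/day


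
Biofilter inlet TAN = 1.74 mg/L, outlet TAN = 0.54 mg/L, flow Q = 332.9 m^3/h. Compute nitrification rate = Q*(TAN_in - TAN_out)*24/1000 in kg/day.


Concentration drop: TAN_in - TAN_out = 1.74 - 0.54 = 1.2 mg/L
Hourly TAN removed = Q * dTAN = 332.9 m^3/h * 1.2 mg/L = 399.48 g/h  (m^3/h * mg/L = g/h)
Daily TAN removed = 399.48 * 24 = 9587.52 g/day
Convert to kg/day: 9587.52 / 1000 = 9.58752 kg/day

9.58752 kg/day


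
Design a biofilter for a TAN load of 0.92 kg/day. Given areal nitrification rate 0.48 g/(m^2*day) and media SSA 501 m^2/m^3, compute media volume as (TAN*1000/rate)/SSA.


A = 0.92*1000 / 0.48 = 1916.6667 m^2
V = 1916.6667 / 501 = 3.82568

3.82568 m^3


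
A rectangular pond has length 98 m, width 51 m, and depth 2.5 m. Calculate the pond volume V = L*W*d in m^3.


Base area = L * W = 98 * 51 = 4998 m^2
Volume = area * depth = 4998 * 2.5 = 12495 m^3

12495 m^3


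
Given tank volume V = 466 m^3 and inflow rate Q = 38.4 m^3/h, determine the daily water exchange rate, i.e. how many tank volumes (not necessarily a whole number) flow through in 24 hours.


Daily flow volume = 38.4 m^3/h * 24 h = 921.6 m^3/day
Exchanges = daily flow / tank volume = 921.6 / 466 = 1.97768 exchanges/day

1.97768 exchanges/day


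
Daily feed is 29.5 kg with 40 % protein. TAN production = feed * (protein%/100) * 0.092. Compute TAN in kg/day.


Protein in feed = 29.5 * 40/100 = 11.8 kg/day
TAN = protein * 0.092 = 11.8 * 0.092 = 1.0856 kg/day

1.0856 kg/day


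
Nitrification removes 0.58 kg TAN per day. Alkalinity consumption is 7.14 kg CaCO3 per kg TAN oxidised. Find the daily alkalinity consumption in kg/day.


Alkalinity factor: 7.14 kg CaCO3 consumed per kg TAN nitrified
alk = 0.58 kg TAN * 7.14 = 4.1412 kg CaCO3/day

4.1412 kg CaCO3/day


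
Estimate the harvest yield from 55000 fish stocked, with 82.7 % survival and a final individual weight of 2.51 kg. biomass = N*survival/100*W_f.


Survivors = 55000 * 82.7/100 = 45485 fish
Harvest biomass = survivors * W_f = 45485 * 2.51 = 114167.35 kg

114167.35 kg


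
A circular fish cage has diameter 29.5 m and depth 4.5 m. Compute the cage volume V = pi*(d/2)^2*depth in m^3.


r = d/2 = 29.5/2 = 14.75 m
Base area = pi*r^2 = pi*14.75^2 = 683.49275 m^2
Volume = 683.49275 * 4.5 = 3075.72 m^3

3075.72 m^3


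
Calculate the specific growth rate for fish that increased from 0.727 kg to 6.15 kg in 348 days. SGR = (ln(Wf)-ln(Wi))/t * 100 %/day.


ln(W_f) = ln(6.15) = 1.8164521
ln(W_i) = ln(0.727) = -0.3188288
ln(W_f) - ln(W_i) = 1.8164521 - -0.3188288 = 2.1352809
SGR = 2.1352809 / 348 * 100 = 0.613586 %/day

0.613586 %/day


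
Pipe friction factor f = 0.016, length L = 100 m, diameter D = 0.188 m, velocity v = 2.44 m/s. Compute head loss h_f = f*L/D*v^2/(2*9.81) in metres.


v^2 = 2.44^2 = 5.9536 m^2/s^2
L/D = 100/0.188 = 531.91489
h_f = f*(L/D)*v^2/(2g) = 0.016 * 531.91489 * 5.9536 / 19.62 = 2.58251 m

2.58251 m


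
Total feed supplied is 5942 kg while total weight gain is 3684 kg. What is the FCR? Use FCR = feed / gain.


FCR = feed consumed / weight gained
FCR = 5942 kg / 3684 kg = 1.61292

1.61292


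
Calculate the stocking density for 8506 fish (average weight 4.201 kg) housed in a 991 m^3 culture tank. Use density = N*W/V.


Total biomass = 8506 fish * 4.201 kg = 35733.706 kg
Density = total biomass / volume = 35733.706 / 991 = 36.0582 kg/m^3

36.0582 kg/m^3


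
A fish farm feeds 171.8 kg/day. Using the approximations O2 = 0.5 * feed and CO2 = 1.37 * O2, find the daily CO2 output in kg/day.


O2 = 171.8 * 0.5 = 85.9
CO2 = 85.9 * 1.37 = 117.683

117.683 kg/day


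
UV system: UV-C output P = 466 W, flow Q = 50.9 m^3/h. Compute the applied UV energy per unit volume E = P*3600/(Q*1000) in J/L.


Energy delivered per hour = 466 W * 3600 s = 1677600 J/h
Volume treated per hour = 50.9 m^3/h * 1000 = 50900 L/h
dose = 1677600 / 50900 = 32.9587 J/L

32.9587 J/L


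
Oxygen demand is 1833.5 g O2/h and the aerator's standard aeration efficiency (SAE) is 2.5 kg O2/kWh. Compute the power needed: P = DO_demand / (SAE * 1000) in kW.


SAE in g O2/kWh = 2.5 * 1000 = 2500 g/kWh
P = DO_demand / SAE_g = 1833.5 / 2500 = 0.7334 kW

0.7334 kW


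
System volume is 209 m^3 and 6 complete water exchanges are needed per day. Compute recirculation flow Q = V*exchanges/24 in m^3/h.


Daily recirculation volume = 209 m^3 * 6 = 1254 m^3/day
Flow rate Q = daily volume / 24 h = 1254 / 24 = 52.25 m^3/h

52.25 m^3/h


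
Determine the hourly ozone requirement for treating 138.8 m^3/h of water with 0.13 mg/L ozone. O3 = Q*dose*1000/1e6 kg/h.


O3 demand (mg/h) = Q * dose * 1000 = 138.8 * 0.13 * 1000 = 18044 mg/h
Convert mg to kg: 18044 / 1e6 = 0.018044 kg/h

0.018044 kg/h


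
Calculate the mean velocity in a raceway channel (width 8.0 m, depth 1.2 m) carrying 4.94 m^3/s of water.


Cross-sectional area = W * d = 8.0 * 1.2 = 9.6 m^2
Velocity = Q / A = 4.94 / 9.6 = 0.514583 m/s

0.514583 m/s


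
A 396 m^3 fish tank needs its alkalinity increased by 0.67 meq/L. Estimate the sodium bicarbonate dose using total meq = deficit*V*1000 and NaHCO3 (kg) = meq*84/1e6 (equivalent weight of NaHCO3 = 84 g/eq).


Tank volume in L = 396 m^3 * 1000 = 396000 L
Total meq required = 0.67 meq/L * 396000 L = 265320 meq
NaHCO3 mass = 265320 meq * 84 mg/meq / 1e6 = 22.2869 kg

22.2869 kg


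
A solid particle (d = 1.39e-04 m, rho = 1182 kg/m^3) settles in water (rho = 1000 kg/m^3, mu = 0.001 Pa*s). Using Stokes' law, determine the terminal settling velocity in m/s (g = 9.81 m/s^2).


Density difference: rho_p - rho_f = 1182 - 1000 = 182 kg/m^3
d^2 = (1.39e-04)^2 = 1.9321e-08 m^2
Numerator = (rho_p - rho_f) * g * d^2 = 182 * 9.81 * 1.9321e-08 = 3.44961e-05
Denominator = 18 * mu = 18 * 0.001 = 0.018
v_s = 3.44961e-05 / 0.018 = 0.00191645 m/s
Check: Re = rho_f * v_s * d / mu = 1000 * 0.00191645 * 1.39e-04 / 0.001 = 0.266 < 1, so Stokes' law applies.

0.00191645 m/s


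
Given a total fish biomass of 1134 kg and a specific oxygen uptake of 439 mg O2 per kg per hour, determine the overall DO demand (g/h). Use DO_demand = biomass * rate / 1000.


Total O2 consumption (mg/h) = 1134 kg * 439 mg/(kg*h) = 497826 mg/h
Convert to g/h: 497826 / 1000 = 497.826 g/h

497.826 g/h


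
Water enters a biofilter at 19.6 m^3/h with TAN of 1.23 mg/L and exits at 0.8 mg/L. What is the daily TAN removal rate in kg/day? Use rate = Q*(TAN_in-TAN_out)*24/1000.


Concentration drop: TAN_in - TAN_out = 1.23 - 0.8 = 0.43 mg/L
Hourly TAN removed = Q * dTAN = 19.6 m^3/h * 0.43 mg/L = 8.428 g/h  (m^3/h * mg/L = g/h)
Daily TAN removed = 8.428 * 24 = 202.272 g/day
Convert to kg/day: 202.272 / 1000 = 0.202272 kg/day

0.202272 kg/day


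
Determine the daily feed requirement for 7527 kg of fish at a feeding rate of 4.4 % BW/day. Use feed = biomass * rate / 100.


Feeding rate fraction = 4.4% / 100 = 0.044
Daily feed = 7527 kg * 0.044 = 331.188 kg/day

331.188 kg/day


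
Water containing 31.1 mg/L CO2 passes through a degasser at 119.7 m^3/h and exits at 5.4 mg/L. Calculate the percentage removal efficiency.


CO2_out / CO2_in = 5.4 / 31.1 = 0.17363344
Fraction remaining = 0.17363344
efficiency = (1 - 0.17363344) * 100 = 82.6367 %

82.6367 %


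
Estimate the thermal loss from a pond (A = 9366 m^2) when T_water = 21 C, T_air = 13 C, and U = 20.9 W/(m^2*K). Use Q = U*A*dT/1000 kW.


Temperature difference dT = 21 - 13 = 8 K
Heat loss (W) = U * A * dT = 20.9 * 9366 * 8 = 1565995.2 W
Convert to kW: 1565995.2 / 1000 = 1565.9952 kW

1565.9952 kW


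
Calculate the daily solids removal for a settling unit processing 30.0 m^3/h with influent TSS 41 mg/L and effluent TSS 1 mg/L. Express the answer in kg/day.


Concentration drop: TSS_in - TSS_out = 41 - 1 = 40 mg/L
Hourly solids removed = Q * dTSS = 30.0 m^3/h * 40 mg/L = 1200 g/h  (m^3/h * mg/L = g/h)
Daily solids removed = 1200 * 24 = 28800 g/day
Convert g to kg: 28800 / 1000 = 28.8 kg/day

28.8 kg/day


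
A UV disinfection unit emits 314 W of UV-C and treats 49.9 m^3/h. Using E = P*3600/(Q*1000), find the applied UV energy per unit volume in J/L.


Energy delivered per hour = 314 W * 3600 s = 1130400 J/h
Volume treated per hour = 49.9 m^3/h * 1000 = 49900 L/h
dose = 1130400 / 49900 = 22.6533 J/L

22.6533 J/L


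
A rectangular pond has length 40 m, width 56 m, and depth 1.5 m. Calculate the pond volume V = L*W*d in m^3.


Base area = L * W = 40 * 56 = 2240 m^2
Volume = area * depth = 2240 * 1.5 = 3360 m^3

3360 m^3


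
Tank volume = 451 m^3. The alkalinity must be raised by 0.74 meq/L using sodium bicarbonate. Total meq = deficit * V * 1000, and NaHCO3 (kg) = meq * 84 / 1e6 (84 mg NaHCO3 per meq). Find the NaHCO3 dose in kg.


Tank volume in L = 451 m^3 * 1000 = 451000 L
Total meq required = 0.74 meq/L * 451000 L = 333740 meq
NaHCO3 mass = 333740 meq * 84 mg/meq / 1e6 = 28.0342 kg

28.0342 kg


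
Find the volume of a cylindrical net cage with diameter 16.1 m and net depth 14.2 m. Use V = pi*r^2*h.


r = d/2 = 16.1/2 = 8.05 m
Base area = pi*r^2 = pi*8.05^2 = 203.58306 m^2
Volume = 203.58306 * 14.2 = 2890.88 m^3

2890.88 m^3


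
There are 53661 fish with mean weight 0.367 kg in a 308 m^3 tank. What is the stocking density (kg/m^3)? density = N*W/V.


Total biomass = 53661 fish * 0.367 kg = 19693.587 kg
Density = total biomass / volume = 19693.587 / 308 = 63.9402 kg/m^3

63.9402 kg/m^3


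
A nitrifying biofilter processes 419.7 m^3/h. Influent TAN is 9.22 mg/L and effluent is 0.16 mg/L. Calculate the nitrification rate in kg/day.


Concentration drop: TAN_in - TAN_out = 9.22 - 0.16 = 9.06 mg/L
Hourly TAN removed = Q * dTAN = 419.7 m^3/h * 9.06 mg/L = 3802.482 g/h  (m^3/h * mg/L = g/h)
Daily TAN removed = 3802.482 * 24 = 91259.568 g/day
Convert to kg/day: 91259.568 / 1000 = 91.259568 kg/day

91.259568 kg/day


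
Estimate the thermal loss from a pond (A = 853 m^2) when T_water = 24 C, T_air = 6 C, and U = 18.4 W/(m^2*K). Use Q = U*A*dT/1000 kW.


Temperature difference dT = 24 - 6 = 18 K
Heat loss (W) = U * A * dT = 18.4 * 853 * 18 = 282513.6 W
Convert to kW: 282513.6 / 1000 = 282.5136 kW

282.5136 kW


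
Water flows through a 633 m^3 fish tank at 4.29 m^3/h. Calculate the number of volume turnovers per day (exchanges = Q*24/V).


Daily flow volume = 4.29 m^3/h * 24 h = 102.96 m^3/day
Exchanges = daily flow / tank volume = 102.96 / 633 = 0.162654 exchanges/day

0.162654 exchanges/day


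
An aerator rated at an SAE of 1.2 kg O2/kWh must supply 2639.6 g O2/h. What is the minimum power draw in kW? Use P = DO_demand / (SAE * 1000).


SAE in g O2/kWh = 1.2 * 1000 = 1200 g/kWh
P = DO_demand / SAE_g = 2639.6 / 1200 = 2.19967 kW

2.19967 kW


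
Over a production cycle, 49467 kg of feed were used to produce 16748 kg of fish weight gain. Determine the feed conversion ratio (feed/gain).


FCR = feed consumed / weight gained
FCR = 49467 kg / 16748 kg = 2.95361

2.95361


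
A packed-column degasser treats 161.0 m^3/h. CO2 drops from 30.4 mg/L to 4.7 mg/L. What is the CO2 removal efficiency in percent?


CO2_out / CO2_in = 4.7 / 30.4 = 0.15460526
Fraction remaining = 0.15460526
efficiency = (1 - 0.15460526) * 100 = 84.5395 %

84.5395 %


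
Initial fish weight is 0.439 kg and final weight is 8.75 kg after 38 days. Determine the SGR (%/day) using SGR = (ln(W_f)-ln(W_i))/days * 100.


ln(W_f) = ln(8.75) = 2.1690537
ln(W_i) = ln(0.439) = -0.82325587
ln(W_f) - ln(W_i) = 2.1690537 - -0.82325587 = 2.9923096
SGR = 2.9923096 / 38 * 100 = 7.8745 %/day

7.8745 %/day


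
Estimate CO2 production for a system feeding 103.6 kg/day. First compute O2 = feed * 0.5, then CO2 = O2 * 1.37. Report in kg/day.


O2 = 103.6 * 0.5 = 51.8
CO2 = 51.8 * 1.37 = 70.966

70.966 kg/day


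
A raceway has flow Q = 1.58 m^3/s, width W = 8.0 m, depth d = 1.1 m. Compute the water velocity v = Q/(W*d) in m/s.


Cross-sectional area = W * d = 8.0 * 1.1 = 8.8 m^2
Velocity = Q / A = 1.58 / 8.8 = 0.179545 m/s

0.179545 m/s


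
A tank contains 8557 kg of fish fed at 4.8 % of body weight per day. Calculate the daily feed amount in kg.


Feeding rate fraction = 4.8% / 100 = 0.048
Daily feed = 8557 kg * 0.048 = 410.736 kg/day

410.736 kg/day


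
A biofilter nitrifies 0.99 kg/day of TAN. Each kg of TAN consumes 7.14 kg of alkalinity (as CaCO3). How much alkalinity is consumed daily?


Alkalinity factor: 7.14 kg CaCO3 consumed per kg TAN nitrified
alk = 0.99 kg TAN * 7.14 = 7.0686 kg CaCO3/day

7.0686 kg CaCO3/day


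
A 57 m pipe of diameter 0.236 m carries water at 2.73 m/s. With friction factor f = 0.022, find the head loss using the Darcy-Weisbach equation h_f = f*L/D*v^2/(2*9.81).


v^2 = 2.73^2 = 7.4529 m^2/s^2
L/D = 57/0.236 = 241.52542
h_f = f*(L/D)*v^2/(2g) = 0.022 * 241.52542 * 7.4529 / 19.62 = 2.01842 m

2.01842 m


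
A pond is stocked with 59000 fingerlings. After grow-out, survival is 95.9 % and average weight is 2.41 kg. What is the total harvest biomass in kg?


Survivors = 59000 * 95.9/100 = 56581 fish
Harvest biomass = survivors * W_f = 56581 * 2.41 = 136360.21 kg

136360.21 kg


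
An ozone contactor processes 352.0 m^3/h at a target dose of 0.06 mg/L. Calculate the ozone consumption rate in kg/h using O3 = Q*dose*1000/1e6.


O3 demand (mg/h) = Q * dose * 1000 = 352.0 * 0.06 * 1000 = 21120 mg/h
Convert mg to kg: 21120 / 1e6 = 0.02112 kg/h

0.02112 kg/h


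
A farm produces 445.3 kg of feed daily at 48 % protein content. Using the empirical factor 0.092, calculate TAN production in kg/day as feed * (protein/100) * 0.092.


Protein in feed = 445.3 * 48/100 = 213.744 kg/day
TAN = protein * 0.092 = 213.744 * 0.092 = 19.664448 kg/day

19.664448 kg/day


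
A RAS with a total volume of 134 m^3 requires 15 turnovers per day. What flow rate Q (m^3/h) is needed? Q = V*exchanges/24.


Daily recirculation volume = 134 m^3 * 15 = 2010 m^3/day
Flow rate Q = daily volume / 24 h = 2010 / 24 = 83.75 m^3/h

83.75 m^3/h


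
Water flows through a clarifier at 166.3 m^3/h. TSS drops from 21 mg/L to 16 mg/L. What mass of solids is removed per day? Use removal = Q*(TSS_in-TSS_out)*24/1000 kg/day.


Concentration drop: TSS_in - TSS_out = 21 - 16 = 5 mg/L
Hourly solids removed = Q * dTSS = 166.3 m^3/h * 5 mg/L = 831.5 g/h  (m^3/h * mg/L = g/h)
Daily solids removed = 831.5 * 24 = 19956 g/day
Convert g to kg: 19956 / 1000 = 19.956 kg/day

19.956 kg/day


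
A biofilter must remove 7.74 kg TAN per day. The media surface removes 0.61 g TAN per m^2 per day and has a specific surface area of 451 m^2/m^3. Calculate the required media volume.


A = 7.74*1000 / 0.61 = 12688.525 m^2
V = 12688.525 / 451 = 28.1342

28.1342 m^3


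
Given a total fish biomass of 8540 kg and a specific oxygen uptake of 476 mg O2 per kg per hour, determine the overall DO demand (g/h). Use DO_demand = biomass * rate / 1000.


Total O2 consumption (mg/h) = 8540 kg * 476 mg/(kg*h) = 4065040 mg/h
Convert to g/h: 4065040 / 1000 = 4065.04 g/h

4065.04 g/h


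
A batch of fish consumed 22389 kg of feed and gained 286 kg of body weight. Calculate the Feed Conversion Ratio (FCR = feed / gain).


FCR = feed consumed / weight gained
FCR = 22389 kg / 286 kg = 78.2832

78.2832


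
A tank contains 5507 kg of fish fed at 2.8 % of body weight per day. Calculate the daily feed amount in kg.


Feeding rate fraction = 2.8% / 100 = 0.028
Daily feed = 5507 kg * 0.028 = 154.196 kg/day

154.196 kg/day


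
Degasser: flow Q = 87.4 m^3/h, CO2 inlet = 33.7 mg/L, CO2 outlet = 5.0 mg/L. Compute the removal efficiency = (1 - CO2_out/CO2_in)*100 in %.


CO2_out / CO2_in = 5.0 / 33.7 = 0.14836795
Fraction remaining = 0.14836795
efficiency = (1 - 0.14836795) * 100 = 85.1632 %

85.1632 %


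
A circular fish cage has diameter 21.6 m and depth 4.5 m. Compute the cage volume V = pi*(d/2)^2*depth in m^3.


r = d/2 = 21.6/2 = 10.8 m
Base area = pi*r^2 = pi*10.8^2 = 366.43537 m^2
Volume = 366.43537 * 4.5 = 1648.96 m^3

1648.96 m^3


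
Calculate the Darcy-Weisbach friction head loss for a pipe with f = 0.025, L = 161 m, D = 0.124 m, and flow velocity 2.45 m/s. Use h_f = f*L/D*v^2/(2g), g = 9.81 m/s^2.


v^2 = 2.45^2 = 6.0025 m^2/s^2
L/D = 161/0.124 = 1298.3871
h_f = f*(L/D)*v^2/(2g) = 0.025 * 1298.3871 * 6.0025 / 19.62 = 9.93064 m

9.93064 m


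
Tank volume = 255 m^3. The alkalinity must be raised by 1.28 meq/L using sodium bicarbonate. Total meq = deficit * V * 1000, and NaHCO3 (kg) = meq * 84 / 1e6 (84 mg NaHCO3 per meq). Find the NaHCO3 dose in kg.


Tank volume in L = 255 m^3 * 1000 = 255000 L
Total meq required = 1.28 meq/L * 255000 L = 326400 meq
NaHCO3 mass = 326400 meq * 84 mg/meq / 1e6 = 27.4176 kg

27.4176 kg


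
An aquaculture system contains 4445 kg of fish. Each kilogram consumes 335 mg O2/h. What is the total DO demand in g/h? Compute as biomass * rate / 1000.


Total O2 consumption (mg/h) = 4445 kg * 335 mg/(kg*h) = 1489075 mg/h
Convert to g/h: 1489075 / 1000 = 1489.075 g/h

1489.075 g/h


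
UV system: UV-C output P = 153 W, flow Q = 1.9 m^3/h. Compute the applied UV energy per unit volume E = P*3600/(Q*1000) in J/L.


Energy delivered per hour = 153 W * 3600 s = 550800 J/h
Volume treated per hour = 1.9 m^3/h * 1000 = 1900 L/h
dose = 550800 / 1900 = 289.895 J/L

289.895 J/L


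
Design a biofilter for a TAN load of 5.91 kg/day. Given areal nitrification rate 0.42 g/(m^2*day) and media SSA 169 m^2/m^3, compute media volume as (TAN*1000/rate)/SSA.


A = 5.91*1000 / 0.42 = 14071.429 m^2
V = 14071.429 / 169 = 83.2629

83.2629 m^3


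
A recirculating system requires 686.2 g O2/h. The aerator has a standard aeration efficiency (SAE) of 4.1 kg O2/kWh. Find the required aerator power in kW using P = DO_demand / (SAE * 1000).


SAE in g O2/kWh = 4.1 * 1000 = 4100 g/kWh
P = DO_demand / SAE_g = 686.2 / 4100 = 0.167366 kW

0.167366 kW


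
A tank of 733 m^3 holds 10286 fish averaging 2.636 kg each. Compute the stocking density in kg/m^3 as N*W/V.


Total biomass = 10286 fish * 2.636 kg = 27113.896 kg
Density = total biomass / volume = 27113.896 / 733 = 36.9903 kg/m^3

36.9903 kg/m^3


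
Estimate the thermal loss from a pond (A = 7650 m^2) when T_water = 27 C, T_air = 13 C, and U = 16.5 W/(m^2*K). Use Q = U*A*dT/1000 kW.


Temperature difference dT = 27 - 13 = 14 K
Heat loss (W) = U * A * dT = 16.5 * 7650 * 14 = 1767150 W
Convert to kW: 1767150 / 1000 = 1767.15 kW

1767.15 kW


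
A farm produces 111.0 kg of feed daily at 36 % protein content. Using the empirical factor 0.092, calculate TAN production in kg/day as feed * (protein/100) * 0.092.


Protein in feed = 111.0 * 36/100 = 39.96 kg/day
TAN = protein * 0.092 = 39.96 * 0.092 = 3.67632 kg/day

3.67632 kg/day


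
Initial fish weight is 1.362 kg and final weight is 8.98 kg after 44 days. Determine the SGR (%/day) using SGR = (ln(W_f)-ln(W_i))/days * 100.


ln(W_f) = ln(8.98) = 2.1949999
ln(W_i) = ln(1.362) = 0.30895421
ln(W_f) - ln(W_i) = 2.1949999 - 0.30895421 = 1.8860457
SGR = 1.8860457 / 44 * 100 = 4.28647 %/day

4.28647 %/day


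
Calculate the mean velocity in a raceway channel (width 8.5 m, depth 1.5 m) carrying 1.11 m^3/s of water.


Cross-sectional area = W * d = 8.5 * 1.5 = 12.75 m^2
Velocity = Q / A = 1.11 / 12.75 = 0.0870588 m/s

0.0870588 m/s


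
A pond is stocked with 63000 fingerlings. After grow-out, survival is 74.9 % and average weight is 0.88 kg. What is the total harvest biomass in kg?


Survivors = 63000 * 74.9/100 = 47187 fish
Harvest biomass = survivors * W_f = 47187 * 0.88 = 41524.56 kg

41524.56 kg


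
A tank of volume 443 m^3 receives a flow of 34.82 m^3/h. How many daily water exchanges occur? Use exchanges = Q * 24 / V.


Daily flow volume = 34.82 m^3/h * 24 h = 835.68 m^3/day
Exchanges = daily flow / tank volume = 835.68 / 443 = 1.88641 exchanges/day

1.88641 exchanges/day


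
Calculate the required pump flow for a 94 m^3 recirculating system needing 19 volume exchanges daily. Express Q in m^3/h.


Daily recirculation volume = 94 m^3 * 19 = 1786 m^3/day
Flow rate Q = daily volume / 24 h = 1786 / 24 = 74.4167 m^3/h

74.4167 m^3/h


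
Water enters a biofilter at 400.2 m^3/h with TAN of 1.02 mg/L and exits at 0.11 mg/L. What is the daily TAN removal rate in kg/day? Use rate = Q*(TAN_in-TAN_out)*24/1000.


Concentration drop: TAN_in - TAN_out = 1.02 - 0.11 = 0.91 mg/L
Hourly TAN removed = Q * dTAN = 400.2 m^3/h * 0.91 mg/L = 364.182 g/h  (m^3/h * mg/L = g/h)
Daily TAN removed = 364.182 * 24 = 8740.368 g/day
Convert to kg/day: 8740.368 / 1000 = 8.740368 kg/day

8.740368 kg/day


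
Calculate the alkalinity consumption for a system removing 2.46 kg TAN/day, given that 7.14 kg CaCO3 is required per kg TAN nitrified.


Alkalinity factor: 7.14 kg CaCO3 consumed per kg TAN nitrified
alk = 2.46 kg TAN * 7.14 = 17.5644 kg CaCO3/day

17.5644 kg CaCO3/day


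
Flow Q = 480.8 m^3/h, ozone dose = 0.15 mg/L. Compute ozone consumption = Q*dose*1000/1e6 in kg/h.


O3 demand (mg/h) = Q * dose * 1000 = 480.8 * 0.15 * 1000 = 72120 mg/h
Convert mg to kg: 72120 / 1e6 = 0.07212 kg/h

0.07212 kg/h


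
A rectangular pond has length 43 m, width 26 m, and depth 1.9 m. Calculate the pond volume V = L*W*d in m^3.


Base area = L * W = 43 * 26 = 1118 m^2
Volume = area * depth = 1118 * 1.9 = 2124.2 m^3

2124.2 m^3


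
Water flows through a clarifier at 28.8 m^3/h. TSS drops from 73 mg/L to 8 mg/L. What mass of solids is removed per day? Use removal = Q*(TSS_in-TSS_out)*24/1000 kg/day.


Concentration drop: TSS_in - TSS_out = 73 - 8 = 65 mg/L
Hourly solids removed = Q * dTSS = 28.8 m^3/h * 65 mg/L = 1872 g/h  (m^3/h * mg/L = g/h)
Daily solids removed = 1872 * 24 = 44928 g/day
Convert g to kg: 44928 / 1000 = 44.928 kg/day

44.928 kg/day


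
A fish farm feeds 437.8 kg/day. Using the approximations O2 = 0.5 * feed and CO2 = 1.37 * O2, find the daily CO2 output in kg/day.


O2 = 437.8 * 0.5 = 218.9
CO2 = 218.9 * 1.37 = 299.893

299.893 kg/day


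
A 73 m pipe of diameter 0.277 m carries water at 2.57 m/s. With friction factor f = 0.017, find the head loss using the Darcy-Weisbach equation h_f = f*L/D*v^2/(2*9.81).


v^2 = 2.57^2 = 6.6049 m^2/s^2
L/D = 73/0.277 = 263.53791
h_f = f*(L/D)*v^2/(2g) = 0.017 * 263.53791 * 6.6049 / 19.62 = 1.5082 m

1.5082 m


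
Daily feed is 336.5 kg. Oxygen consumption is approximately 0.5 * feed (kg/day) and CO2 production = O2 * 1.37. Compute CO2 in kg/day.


O2 = 336.5 * 0.5 = 168.25
CO2 = 168.25 * 1.37 = 230.5025

230.5025 kg/day


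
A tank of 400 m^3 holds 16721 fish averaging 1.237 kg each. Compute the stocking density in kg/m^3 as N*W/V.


Total biomass = 16721 fish * 1.237 kg = 20683.877 kg
Density = total biomass / volume = 20683.877 / 400 = 51.7097 kg/m^3

51.7097 kg/m^3


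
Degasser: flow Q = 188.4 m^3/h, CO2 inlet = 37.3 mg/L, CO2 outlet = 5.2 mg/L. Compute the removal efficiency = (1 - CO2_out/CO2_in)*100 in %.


CO2_out / CO2_in = 5.2 / 37.3 = 0.13941019
Fraction remaining = 0.13941019
efficiency = (1 - 0.13941019) * 100 = 86.059 %

86.059 %


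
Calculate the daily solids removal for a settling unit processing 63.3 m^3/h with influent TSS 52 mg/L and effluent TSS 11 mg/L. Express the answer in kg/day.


Concentration drop: TSS_in - TSS_out = 52 - 11 = 41 mg/L
Hourly solids removed = Q * dTSS = 63.3 m^3/h * 41 mg/L = 2595.3 g/h  (m^3/h * mg/L = g/h)
Daily solids removed = 2595.3 * 24 = 62287.2 g/day
Convert g to kg: 62287.2 / 1000 = 62.2872 kg/day

62.2872 kg/day


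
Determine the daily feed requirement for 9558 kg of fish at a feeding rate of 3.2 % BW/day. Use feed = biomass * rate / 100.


Feeding rate fraction = 3.2% / 100 = 0.032
Daily feed = 9558 kg * 0.032 = 305.856 kg/day

305.856 kg/day


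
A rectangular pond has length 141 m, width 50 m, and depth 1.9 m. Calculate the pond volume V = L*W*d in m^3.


Base area = L * W = 141 * 50 = 7050 m^2
Volume = area * depth = 7050 * 1.9 = 13395 m^3

13395 m^3


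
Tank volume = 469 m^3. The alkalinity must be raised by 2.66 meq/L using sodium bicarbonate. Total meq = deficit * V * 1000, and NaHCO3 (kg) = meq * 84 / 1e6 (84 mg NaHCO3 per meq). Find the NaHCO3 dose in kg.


Tank volume in L = 469 m^3 * 1000 = 469000 L
Total meq required = 2.66 meq/L * 469000 L = 1247540 meq
NaHCO3 mass = 1247540 meq * 84 mg/meq / 1e6 = 104.793 kg

104.793 kg


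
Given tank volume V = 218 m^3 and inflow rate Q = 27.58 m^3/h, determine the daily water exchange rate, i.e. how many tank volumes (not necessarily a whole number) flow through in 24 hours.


Daily flow volume = 27.58 m^3/h * 24 h = 661.92 m^3/day
Exchanges = daily flow / tank volume = 661.92 / 218 = 3.03633 exchanges/day

3.03633 exchanges/day


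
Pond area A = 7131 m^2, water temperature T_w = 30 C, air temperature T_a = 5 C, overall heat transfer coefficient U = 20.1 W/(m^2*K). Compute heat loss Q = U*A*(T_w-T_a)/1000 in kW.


Temperature difference dT = 30 - 5 = 25 K
Heat loss (W) = U * A * dT = 20.1 * 7131 * 25 = 3583327.5 W
Convert to kW: 3583327.5 / 1000 = 3583.3275 kW

3583.3275 kW


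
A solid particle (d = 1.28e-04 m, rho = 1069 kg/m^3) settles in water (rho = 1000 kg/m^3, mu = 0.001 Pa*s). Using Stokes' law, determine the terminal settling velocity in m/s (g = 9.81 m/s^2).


Density difference: rho_p - rho_f = 1069 - 1000 = 69 kg/m^3
d^2 = (1.28e-04)^2 = 1.6384e-08 m^2
Numerator = (rho_p - rho_f) * g * d^2 = 69 * 9.81 * 1.6384e-08 = 1.1090166e-05
Denominator = 18 * mu = 18 * 0.001 = 0.018
v_s = 1.1090166e-05 / 0.018 = 6.1612e-04 m/s
Check: Re = rho_f * v_s * d / mu = 1000 * 6.1612e-04 * 1.28e-04 / 0.001 = 0.0789 < 1, so Stokes' law applies.

6.1612e-04 m/s


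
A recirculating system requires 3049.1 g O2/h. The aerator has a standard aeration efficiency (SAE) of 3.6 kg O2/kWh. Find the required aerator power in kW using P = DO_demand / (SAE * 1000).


SAE in g O2/kWh = 3.6 * 1000 = 3600 g/kWh
P = DO_demand / SAE_g = 3049.1 / 3600 = 0.846972 kW

0.846972 kW


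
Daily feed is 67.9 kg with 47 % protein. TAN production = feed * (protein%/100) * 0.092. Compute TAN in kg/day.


Protein in feed = 67.9 * 47/100 = 31.913 kg/day
TAN = protein * 0.092 = 31.913 * 0.092 = 2.935996 kg/day

2.935996 kg/day


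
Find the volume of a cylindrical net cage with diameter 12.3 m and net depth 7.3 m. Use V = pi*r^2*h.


r = d/2 = 12.3/2 = 6.15 m
Base area = pi*r^2 = pi*6.15^2 = 118.82289 m^2
Volume = 118.82289 * 7.3 = 867.407 m^3

867.407 m^3


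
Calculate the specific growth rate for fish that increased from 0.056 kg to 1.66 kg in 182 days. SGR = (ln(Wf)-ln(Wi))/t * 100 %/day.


ln(W_f) = ln(1.66) = 0.5068176
ln(W_i) = ln(0.056) = -2.8824036
ln(W_f) - ln(W_i) = 0.5068176 - -2.8824036 = 3.3892212
SGR = 3.3892212 / 182 * 100 = 1.86221 %/day

1.86221 %/day


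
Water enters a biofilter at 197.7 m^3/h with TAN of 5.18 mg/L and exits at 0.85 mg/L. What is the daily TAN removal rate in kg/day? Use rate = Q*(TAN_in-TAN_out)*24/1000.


Concentration drop: TAN_in - TAN_out = 5.18 - 0.85 = 4.33 mg/L
Hourly TAN removed = Q * dTAN = 197.7 m^3/h * 4.33 mg/L = 856.041 g/h  (m^3/h * mg/L = g/h)
Daily TAN removed = 856.041 * 24 = 20544.984 g/day
Convert to kg/day: 20544.984 / 1000 = 20.544984 kg/day

20.544984 kg/day


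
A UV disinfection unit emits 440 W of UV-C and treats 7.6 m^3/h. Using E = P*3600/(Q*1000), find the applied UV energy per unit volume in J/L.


Energy delivered per hour = 440 W * 3600 s = 1584000 J/h
Volume treated per hour = 7.6 m^3/h * 1000 = 7600 L/h
dose = 1584000 / 7600 = 208.421 J/L

208.421 J/L


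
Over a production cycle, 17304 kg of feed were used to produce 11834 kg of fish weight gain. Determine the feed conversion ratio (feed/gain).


FCR = feed consumed / weight gained
FCR = 17304 kg / 11834 kg = 1.46223

1.46223


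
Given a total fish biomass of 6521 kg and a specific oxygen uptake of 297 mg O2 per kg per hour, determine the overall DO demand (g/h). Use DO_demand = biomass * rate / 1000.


Total O2 consumption (mg/h) = 6521 kg * 297 mg/(kg*h) = 1936737 mg/h
Convert to g/h: 1936737 / 1000 = 1936.737 g/h

1936.737 g/h


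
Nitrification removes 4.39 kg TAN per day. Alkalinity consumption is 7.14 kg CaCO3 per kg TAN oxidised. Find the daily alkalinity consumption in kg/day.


Alkalinity factor: 7.14 kg CaCO3 consumed per kg TAN nitrified
alk = 4.39 kg TAN * 7.14 = 31.3446 kg CaCO3/day

31.3446 kg CaCO3/day


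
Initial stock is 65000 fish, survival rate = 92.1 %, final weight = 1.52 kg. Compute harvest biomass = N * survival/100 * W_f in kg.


Survivors = 65000 * 92.1/100 = 59865 fish
Harvest biomass = survivors * W_f = 59865 * 1.52 = 90994.8 kg

90994.8 kg


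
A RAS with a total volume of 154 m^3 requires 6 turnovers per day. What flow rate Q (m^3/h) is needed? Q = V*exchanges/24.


Daily recirculation volume = 154 m^3 * 6 = 924 m^3/day
Flow rate Q = daily volume / 24 h = 924 / 24 = 38.5 m^3/h

38.5 m^3/h


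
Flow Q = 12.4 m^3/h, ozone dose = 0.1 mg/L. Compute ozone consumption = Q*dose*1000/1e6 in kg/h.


O3 demand (mg/h) = Q * dose * 1000 = 12.4 * 0.1 * 1000 = 1240 mg/h
Convert mg to kg: 1240 / 1e6 = 0.00124 kg/h

0.00124 kg/h


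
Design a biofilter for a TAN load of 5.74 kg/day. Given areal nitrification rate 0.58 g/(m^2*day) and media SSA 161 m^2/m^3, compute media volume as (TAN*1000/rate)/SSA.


A = 5.74*1000 / 0.58 = 9896.5517 m^2
V = 9896.5517 / 161 = 61.4693

61.4693 m^3


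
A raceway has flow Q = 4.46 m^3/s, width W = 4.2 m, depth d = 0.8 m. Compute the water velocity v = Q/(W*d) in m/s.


Cross-sectional area = W * d = 4.2 * 0.8 = 3.36 m^2
Velocity = Q / A = 4.46 / 3.36 = 1.32738 m/s

1.32738 m/s


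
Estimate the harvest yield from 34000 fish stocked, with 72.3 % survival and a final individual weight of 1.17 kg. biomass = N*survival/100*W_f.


Survivors = 34000 * 72.3/100 = 24582 fish
Harvest biomass = survivors * W_f = 24582 * 1.17 = 28760.94 kg

28760.94 kg


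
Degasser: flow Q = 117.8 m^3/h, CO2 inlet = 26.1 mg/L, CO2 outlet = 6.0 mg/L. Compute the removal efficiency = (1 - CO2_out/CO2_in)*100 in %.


CO2_out / CO2_in = 6.0 / 26.1 = 0.22988506
Fraction remaining = 0.22988506
efficiency = (1 - 0.22988506) * 100 = 77.0115 %

77.0115 %


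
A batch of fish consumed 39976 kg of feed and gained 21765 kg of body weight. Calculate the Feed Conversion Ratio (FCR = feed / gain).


FCR = feed consumed / weight gained
FCR = 39976 kg / 21765 kg = 1.83671

1.83671


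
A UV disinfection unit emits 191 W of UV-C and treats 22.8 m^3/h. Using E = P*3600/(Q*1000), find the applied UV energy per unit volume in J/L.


Energy delivered per hour = 191 W * 3600 s = 687600 J/h
Volume treated per hour = 22.8 m^3/h * 1000 = 22800 L/h
dose = 687600 / 22800 = 30.1579 J/L

30.1579 J/L


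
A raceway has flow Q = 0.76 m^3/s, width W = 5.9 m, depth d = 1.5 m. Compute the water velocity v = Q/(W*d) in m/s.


Cross-sectional area = W * d = 5.9 * 1.5 = 8.85 m^2
Velocity = Q / A = 0.76 / 8.85 = 0.0858757 m/s

0.0858757 m/s


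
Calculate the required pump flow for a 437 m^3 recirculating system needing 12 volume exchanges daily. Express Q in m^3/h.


Daily recirculation volume = 437 m^3 * 12 = 5244 m^3/day
Flow rate Q = daily volume / 24 h = 5244 / 24 = 218.5 m^3/h

218.5 m^3/h


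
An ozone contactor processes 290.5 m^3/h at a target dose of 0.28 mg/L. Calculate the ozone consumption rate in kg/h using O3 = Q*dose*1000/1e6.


O3 demand (mg/h) = Q * dose * 1000 = 290.5 * 0.28 * 1000 = 81340 mg/h
Convert mg to kg: 81340 / 1e6 = 0.08134 kg/h

0.08134 kg/h


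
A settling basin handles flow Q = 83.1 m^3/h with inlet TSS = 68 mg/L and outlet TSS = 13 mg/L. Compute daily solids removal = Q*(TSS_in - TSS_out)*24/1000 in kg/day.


Concentration drop: TSS_in - TSS_out = 68 - 13 = 55 mg/L
Hourly solids removed = Q * dTSS = 83.1 m^3/h * 55 mg/L = 4570.5 g/h  (m^3/h * mg/L = g/h)
Daily solids removed = 4570.5 * 24 = 109692 g/day
Convert g to kg: 109692 / 1000 = 109.692 kg/day

109.692 kg/day


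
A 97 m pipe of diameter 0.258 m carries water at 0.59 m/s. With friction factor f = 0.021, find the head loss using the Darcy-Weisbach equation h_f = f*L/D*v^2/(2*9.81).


v^2 = 0.59^2 = 0.3481 m^2/s^2
L/D = 97/0.258 = 375.96899
h_f = f*(L/D)*v^2/(2g) = 0.021 * 375.96899 * 0.3481 / 19.62 = 0.14008 m

0.14008 m


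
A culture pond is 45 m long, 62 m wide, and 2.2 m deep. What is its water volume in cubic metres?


Base area = L * W = 45 * 62 = 2790 m^2
Volume = area * depth = 2790 * 2.2 = 6138 m^3

6138 m^3


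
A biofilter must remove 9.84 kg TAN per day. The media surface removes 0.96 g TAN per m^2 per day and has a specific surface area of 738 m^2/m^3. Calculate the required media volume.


A = 9.84*1000 / 0.96 = 10250 m^2
V = 10250 / 738 = 13.8889

13.8889 m^3


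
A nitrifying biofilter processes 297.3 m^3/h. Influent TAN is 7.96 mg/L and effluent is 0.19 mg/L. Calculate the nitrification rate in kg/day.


Concentration drop: TAN_in - TAN_out = 7.96 - 0.19 = 7.77 mg/L
Hourly TAN removed = Q * dTAN = 297.3 m^3/h * 7.77 mg/L = 2310.021 g/h  (m^3/h * mg/L = g/h)
Daily TAN removed = 2310.021 * 24 = 55440.504 g/day
Convert to kg/day: 55440.504 / 1000 = 55.440504 kg/day

55.440504 kg/day


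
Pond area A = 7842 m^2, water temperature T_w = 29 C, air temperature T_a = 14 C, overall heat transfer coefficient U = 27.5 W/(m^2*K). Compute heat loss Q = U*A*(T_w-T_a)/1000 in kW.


Temperature difference dT = 29 - 14 = 15 K
Heat loss (W) = U * A * dT = 27.5 * 7842 * 15 = 3234825 W
Convert to kW: 3234825 / 1000 = 3234.825 kW

3234.825 kW


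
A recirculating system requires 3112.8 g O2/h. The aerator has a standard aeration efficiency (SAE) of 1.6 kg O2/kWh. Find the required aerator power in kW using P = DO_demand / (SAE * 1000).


SAE in g O2/kWh = 1.6 * 1000 = 1600 g/kWh
P = DO_demand / SAE_g = 3112.8 / 1600 = 1.9455 kW

1.9455 kW


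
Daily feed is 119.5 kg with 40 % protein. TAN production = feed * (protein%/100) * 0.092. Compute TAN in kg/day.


Protein in feed = 119.5 * 40/100 = 47.8 kg/day
TAN = protein * 0.092 = 47.8 * 0.092 = 4.3976 kg/day

4.3976 kg/day


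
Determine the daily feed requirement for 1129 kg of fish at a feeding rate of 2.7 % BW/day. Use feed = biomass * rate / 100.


Feeding rate fraction = 2.7% / 100 = 0.027
Daily feed = 1129 kg * 0.027 = 30.483 kg/day

30.483 kg/day


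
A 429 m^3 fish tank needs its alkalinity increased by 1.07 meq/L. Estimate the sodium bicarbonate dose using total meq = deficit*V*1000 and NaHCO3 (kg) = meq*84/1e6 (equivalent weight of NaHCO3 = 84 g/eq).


Tank volume in L = 429 m^3 * 1000 = 429000 L
Total meq required = 1.07 meq/L * 429000 L = 459030 meq
NaHCO3 mass = 459030 meq * 84 mg/meq / 1e6 = 38.5585 kg

38.5585 kg


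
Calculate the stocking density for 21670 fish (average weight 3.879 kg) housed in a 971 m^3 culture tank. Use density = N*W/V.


Total biomass = 21670 fish * 3.879 kg = 84057.93 kg
Density = total biomass / volume = 84057.93 / 971 = 86.5684 kg/m^3

86.5684 kg/m^3


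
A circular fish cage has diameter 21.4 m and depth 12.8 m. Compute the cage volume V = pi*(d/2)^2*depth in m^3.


r = d/2 = 21.4/2 = 10.7 m
Base area = pi*r^2 = pi*10.7^2 = 359.68094 m^2
Volume = 359.68094 * 12.8 = 4603.92 m^3

4603.92 m^3


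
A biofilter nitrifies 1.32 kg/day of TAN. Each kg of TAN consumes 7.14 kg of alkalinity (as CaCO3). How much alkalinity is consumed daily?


Alkalinity factor: 7.14 kg CaCO3 consumed per kg TAN nitrified
alk = 1.32 kg TAN * 7.14 = 9.4248 kg CaCO3/day

9.4248 kg CaCO3/day


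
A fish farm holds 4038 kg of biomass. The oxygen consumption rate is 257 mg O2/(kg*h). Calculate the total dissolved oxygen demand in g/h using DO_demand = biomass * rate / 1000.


Total O2 consumption (mg/h) = 4038 kg * 257 mg/(kg*h) = 1037766 mg/h
Convert to g/h: 1037766 / 1000 = 1037.766 g/h

1037.766 g/h


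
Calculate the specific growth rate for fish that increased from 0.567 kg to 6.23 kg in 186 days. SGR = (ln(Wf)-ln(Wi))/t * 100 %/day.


ln(W_f) = ln(6.23) = 1.8293763
ln(W_i) = ln(0.567) = -0.56739598
ln(W_f) - ln(W_i) = 1.8293763 - -0.56739598 = 2.3967723
SGR = 2.3967723 / 186 * 100 = 1.28859 %/day

1.28859 %/day


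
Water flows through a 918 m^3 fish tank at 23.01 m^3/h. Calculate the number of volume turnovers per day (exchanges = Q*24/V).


Daily flow volume = 23.01 m^3/h * 24 h = 552.24 m^3/day
Exchanges = daily flow / tank volume = 552.24 / 918 = 0.601569 exchanges/day

0.601569 exchanges/day


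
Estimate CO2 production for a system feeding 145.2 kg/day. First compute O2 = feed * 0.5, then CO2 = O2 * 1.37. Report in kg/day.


O2 = 145.2 * 0.5 = 72.6
CO2 = 72.6 * 1.37 = 99.462

99.462 kg/day


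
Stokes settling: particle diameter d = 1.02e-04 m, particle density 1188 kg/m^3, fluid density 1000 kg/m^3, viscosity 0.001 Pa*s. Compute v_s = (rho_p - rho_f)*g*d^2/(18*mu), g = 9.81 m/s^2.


Density difference: rho_p - rho_f = 1188 - 1000 = 188 kg/m^3
d^2 = (1.02e-04)^2 = 1.0404e-08 m^2
Numerator = (rho_p - rho_f) * g * d^2 = 188 * 9.81 * 1.0404e-08 = 1.9187889e-05
Denominator = 18 * mu = 18 * 0.001 = 0.018
v_s = 1.9187889e-05 / 0.018 = 0.00106599 m/s
Check: Re = rho_f * v_s * d / mu = 1000 * 0.00106599 * 1.02e-04 / 0.001 = 0.109 < 1, so Stokes' law applies.

0.00106599 m/s


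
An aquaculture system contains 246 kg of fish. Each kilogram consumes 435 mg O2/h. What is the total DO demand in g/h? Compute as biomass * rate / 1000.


Total O2 consumption (mg/h) = 246 kg * 435 mg/(kg*h) = 107010 mg/h
Convert to g/h: 107010 / 1000 = 107.01 g/h

107.01 g/h


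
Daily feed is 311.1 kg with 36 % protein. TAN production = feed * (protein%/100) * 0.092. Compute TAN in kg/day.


Protein in feed = 311.1 * 36/100 = 111.996 kg/day
TAN = protein * 0.092 = 111.996 * 0.092 = 10.303632 kg/day

10.303632 kg/day


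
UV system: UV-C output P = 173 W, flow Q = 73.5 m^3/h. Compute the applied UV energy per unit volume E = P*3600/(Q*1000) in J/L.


Energy delivered per hour = 173 W * 3600 s = 622800 J/h
Volume treated per hour = 73.5 m^3/h * 1000 = 73500 L/h
dose = 622800 / 73500 = 8.47347 J/L

8.47347 J/L


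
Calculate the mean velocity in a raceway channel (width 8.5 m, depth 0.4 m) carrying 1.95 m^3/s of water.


Cross-sectional area = W * d = 8.5 * 0.4 = 3.4 m^2
Velocity = Q / A = 1.95 / 3.4 = 0.573529 m/s

0.573529 m/s


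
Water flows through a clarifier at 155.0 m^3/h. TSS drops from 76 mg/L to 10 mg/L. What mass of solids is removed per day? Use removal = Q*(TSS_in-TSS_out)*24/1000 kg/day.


Concentration drop: TSS_in - TSS_out = 76 - 10 = 66 mg/L
Hourly solids removed = Q * dTSS = 155.0 m^3/h * 66 mg/L = 10230 g/h  (m^3/h * mg/L = g/h)
Daily solids removed = 10230 * 24 = 245520 g/day
Convert g to kg: 245520 / 1000 = 245.52 kg/day

245.52 kg/day


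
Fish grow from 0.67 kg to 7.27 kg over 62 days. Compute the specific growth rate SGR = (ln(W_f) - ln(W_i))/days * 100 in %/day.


ln(W_f) = ln(7.27) = 1.9837563
ln(W_i) = ln(0.67) = -0.40047757
ln(W_f) - ln(W_i) = 1.9837563 - -0.40047757 = 2.3842339
SGR = 2.3842339 / 62 * 100 = 3.84554 %/day

3.84554 %/day


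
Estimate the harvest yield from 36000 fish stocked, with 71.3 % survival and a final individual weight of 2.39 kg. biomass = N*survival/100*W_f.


Survivors = 36000 * 71.3/100 = 25668 fish
Harvest biomass = survivors * W_f = 25668 * 2.39 = 61346.52 kg

61346.52 kg


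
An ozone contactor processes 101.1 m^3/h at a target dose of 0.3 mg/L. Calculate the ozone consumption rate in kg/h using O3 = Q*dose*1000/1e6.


O3 demand (mg/h) = Q * dose * 1000 = 101.1 * 0.3 * 1000 = 30330 mg/h
Convert mg to kg: 30330 / 1e6 = 0.03033 kg/h

0.03033 kg/h
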